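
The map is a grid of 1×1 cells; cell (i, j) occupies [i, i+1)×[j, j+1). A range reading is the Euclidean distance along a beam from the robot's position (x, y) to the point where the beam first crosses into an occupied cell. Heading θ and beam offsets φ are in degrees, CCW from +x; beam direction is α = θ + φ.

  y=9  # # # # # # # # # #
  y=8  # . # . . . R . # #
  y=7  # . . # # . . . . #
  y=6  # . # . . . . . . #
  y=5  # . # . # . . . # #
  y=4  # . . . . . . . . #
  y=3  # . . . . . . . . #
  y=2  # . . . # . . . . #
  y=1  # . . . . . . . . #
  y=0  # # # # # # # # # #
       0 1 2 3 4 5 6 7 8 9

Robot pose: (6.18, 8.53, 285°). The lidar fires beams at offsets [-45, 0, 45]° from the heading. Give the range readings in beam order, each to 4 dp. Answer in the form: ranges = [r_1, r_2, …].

ranges = [2.9214, 7.7956, 3.2563]

beam 1: φ=-45°, α=240°
  d=(-0.5000,-0.8660)  start (6,8)  tX=0.3600 tY=0.6120  stride 1/|dx|=2.0000 1/|dy|=1.1547
    cross x-line → (5,8), t=0.3600
    cross y-line → (5,7), t=0.6120
    cross y-line → (5,6), t=1.7667
    cross x-line → (4,6), t=2.3600
    cross y-line → (4,5), t=2.9214 (wall)
  → r_1 = 2.9214
beam 2: φ=0°, α=285°
  d=(0.2588,-0.9659)  start (6,8)  tX=3.1682 tY=0.5487  stride 1/|dx|=3.8637 1/|dy|=1.0353
    cross y-line → (6,7), t=0.5487
    cross y-line → (6,6), t=1.5840
    cross y-line → (6,5), t=2.6192
    cross x-line → (7,5), t=3.1682
    cross y-line → (7,4), t=3.6545
    cross y-line → (7,3), t=4.6898
    cross y-line → (7,2), t=5.7251
    cross y-line → (7,1), t=6.7604
    cross x-line → (8,1), t=7.0319
    cross y-line → (8,0), t=7.7956 (wall)
  → r_2 = 7.7956
beam 3: φ=45°, α=330°
  d=(0.8660,-0.5000)  start (6,8)  tX=0.9469 tY=1.0600  stride 1/|dx|=1.1547 1/|dy|=2.0000
    cross x-line → (7,8), t=0.9469
    cross y-line → (7,7), t=1.0600
    cross x-line → (8,7), t=2.1016
    cross y-line → (8,6), t=3.0600
    cross x-line → (9,6), t=3.2563 (wall)
  → r_3 = 3.2563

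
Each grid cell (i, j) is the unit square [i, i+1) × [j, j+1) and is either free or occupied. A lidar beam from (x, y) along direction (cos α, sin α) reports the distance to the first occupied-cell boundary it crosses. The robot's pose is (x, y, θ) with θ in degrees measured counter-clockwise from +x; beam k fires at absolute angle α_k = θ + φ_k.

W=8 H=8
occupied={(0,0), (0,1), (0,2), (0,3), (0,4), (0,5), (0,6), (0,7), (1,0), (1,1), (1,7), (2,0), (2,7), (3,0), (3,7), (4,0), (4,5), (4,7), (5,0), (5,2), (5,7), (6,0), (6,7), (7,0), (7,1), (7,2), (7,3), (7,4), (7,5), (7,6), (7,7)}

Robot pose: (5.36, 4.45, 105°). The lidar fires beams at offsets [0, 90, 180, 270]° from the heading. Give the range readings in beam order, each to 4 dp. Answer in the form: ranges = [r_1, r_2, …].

beam 1: φ=0°, α=105°
  d=(-0.2588,0.9659)  start (5,4)  tX=1.3909 tY=0.5694  stride 1/|dx|=3.8637 1/|dy|=1.0353
    cross y-line → (5,5), t=0.5694
    cross x-line → (4,5), t=1.3909 (wall)
  → r_1 = 1.3909
beam 2: φ=90°, α=195°
  d=(-0.9659,-0.2588)  start (5,4)  tX=0.3727 tY=1.7387  stride 1/|dx|=1.0353 1/|dy|=3.8637
    cross x-line → (4,4), t=0.3727
    cross x-line → (3,4), t=1.4080
    cross y-line → (3,3), t=1.7387
    cross x-line → (2,3), t=2.4433
    cross x-line → (1,3), t=3.4785
    cross x-line → (0,3), t=4.5138 (wall)
  → r_2 = 4.5138
beam 3: φ=180°, α=285°
  d=(0.2588,-0.9659)  start (5,4)  tX=2.4728 tY=0.4659  stride 1/|dx|=3.8637 1/|dy|=1.0353
    cross y-line → (5,3), t=0.4659
    cross y-line → (5,2), t=1.5012 (wall)
  → r_3 = 1.5012
beam 4: φ=270°, α=15°
  d=(0.9659,0.2588)  start (5,4)  tX=0.6626 tY=2.1250  stride 1/|dx|=1.0353 1/|dy|=3.8637
    cross x-line → (6,4), t=0.6626
    cross x-line → (7,4), t=1.6979 (wall)
  → r_4 = 1.6979

ranges = [1.3909, 4.5138, 1.5012, 1.6979]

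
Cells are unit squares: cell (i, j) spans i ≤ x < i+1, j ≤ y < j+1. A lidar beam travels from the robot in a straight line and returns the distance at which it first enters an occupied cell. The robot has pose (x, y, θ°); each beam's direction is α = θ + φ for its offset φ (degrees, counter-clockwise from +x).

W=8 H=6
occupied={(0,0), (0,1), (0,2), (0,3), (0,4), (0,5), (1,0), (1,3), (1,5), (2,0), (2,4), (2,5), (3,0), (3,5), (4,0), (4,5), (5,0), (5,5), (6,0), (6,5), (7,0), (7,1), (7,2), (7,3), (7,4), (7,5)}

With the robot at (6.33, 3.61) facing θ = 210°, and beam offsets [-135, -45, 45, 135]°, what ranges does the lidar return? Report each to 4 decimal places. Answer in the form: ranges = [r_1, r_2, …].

beam 1: φ=-135°, α=75°
  cosα=0.2588 sinα=0.9659 | (6,3) | tMaxX 2.5887 tMaxY 0.4038 | tΔX 3.8637 tΔY 1.0353
    t=0.4038 [y] (6,4)
    t=1.4390 [y] (6,5) — stop
  → r_1 = 1.4390
beam 2: φ=-45°, α=165°
  cosα=-0.9659 sinα=0.2588 | (6,3) | tMaxX 0.3416 tMaxY 1.5068 | tΔX 1.0353 tΔY 3.8637
    t=0.3416 [x] (5,3)
    t=1.3769 [x] (4,3)
    t=1.5068 [y] (4,4)
    t=2.4122 [x] (3,4)
    t=3.4475 [x] (2,4) — stop
  → r_2 = 3.4475
beam 3: φ=45°, α=255°
  cosα=-0.2588 sinα=-0.9659 | (6,3) | tMaxX 1.2750 tMaxY 0.6315 | tΔX 3.8637 tΔY 1.0353
    t=0.6315 [y] (6,2)
    t=1.2750 [x] (5,2)
    t=1.6668 [y] (5,1)
    t=2.7021 [y] (5,0) — stop
  → r_3 = 2.7021
beam 4: φ=135°, α=345°
  cosα=0.9659 sinα=-0.2588 | (6,3) | tMaxX 0.6936 tMaxY 2.3569 | tΔX 1.0353 tΔY 3.8637
    t=0.6936 [x] (7,3) — stop
  → r_4 = 0.6936

ranges = [1.4390, 3.4475, 2.7021, 0.6936]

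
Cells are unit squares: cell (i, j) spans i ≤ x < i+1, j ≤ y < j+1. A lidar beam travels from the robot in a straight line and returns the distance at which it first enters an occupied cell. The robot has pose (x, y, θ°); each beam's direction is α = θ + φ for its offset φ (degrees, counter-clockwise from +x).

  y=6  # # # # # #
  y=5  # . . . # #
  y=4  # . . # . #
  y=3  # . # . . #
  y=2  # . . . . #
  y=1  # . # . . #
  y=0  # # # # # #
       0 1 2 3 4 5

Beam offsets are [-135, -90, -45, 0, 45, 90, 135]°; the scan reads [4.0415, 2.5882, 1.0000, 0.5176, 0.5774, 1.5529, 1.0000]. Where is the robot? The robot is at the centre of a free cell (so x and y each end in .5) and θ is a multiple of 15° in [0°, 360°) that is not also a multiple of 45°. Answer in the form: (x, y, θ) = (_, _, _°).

(x, y, θ) = (4.5, 3.5, 345°)

Enumerate (i+0.5, j+0.5, θ) over the 16 free cells and 16 admissible headings. For each, cast all 7 beams and compare to the given ranges.
  (4.5, 2.5, 165°): beam 1 = 0.5774 ≠ 4.0415 ✗
  (4.5, 3.5, 120°): beam 1 = 0.5176 ≠ 4.0415 ✗
  (2.5, 4.5, 150°): beam 1 = 0.5176 ≠ 4.0415 ✗
  …
  (4.5, 3.5, 345°): r_1=4.0415, r_2=2.5882, r_3=1.0000, r_4=0.5176, r_5=0.5774, r_6=1.5529, r_7=1.0000 — all match ✓
Unique over the lattice → pose = (4.5, 3.5, 345°).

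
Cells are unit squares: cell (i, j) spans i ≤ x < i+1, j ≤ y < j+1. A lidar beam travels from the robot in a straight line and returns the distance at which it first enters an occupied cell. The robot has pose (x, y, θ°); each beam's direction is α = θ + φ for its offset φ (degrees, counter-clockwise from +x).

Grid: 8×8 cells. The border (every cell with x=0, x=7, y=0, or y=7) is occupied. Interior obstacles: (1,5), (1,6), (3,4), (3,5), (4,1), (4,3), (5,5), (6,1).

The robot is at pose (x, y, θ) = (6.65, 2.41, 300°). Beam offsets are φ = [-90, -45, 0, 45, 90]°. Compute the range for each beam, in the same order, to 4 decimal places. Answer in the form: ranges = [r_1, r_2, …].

beam 1: φ=-90°, α=210°
  cosα=-0.8660 sinα=-0.5000 | (6,2) | tMaxX 0.7506 tMaxY 0.8200 | tΔX 1.1547 tΔY 2.0000
    t=0.7506 [x] (5,2)
    t=0.8200 [y] (5,1)
    t=1.9053 [x] (4,1) — stop
  → r_1 = 1.9053
beam 2: φ=-45°, α=255°
  cosα=-0.2588 sinα=-0.9659 | (6,2) | tMaxX 2.5114 tMaxY 0.4245 | tΔX 3.8637 tΔY 1.0353
    t=0.4245 [y] (6,1) — stop
  → r_2 = 0.4245
beam 3: φ=0°, α=300°
  cosα=0.5000 sinα=-0.8660 | (6,2) | tMaxX 0.7000 tMaxY 0.4734 | tΔX 2.0000 tΔY 1.1547
    t=0.4734 [y] (6,1) — stop
  → r_3 = 0.4734
beam 4: φ=45°, α=345°
  cosα=0.9659 sinα=-0.2588 | (6,2) | tMaxX 0.3623 tMaxY 1.5841 | tΔX 1.0353 tΔY 3.8637
    t=0.3623 [x] (7,2) — stop
  → r_4 = 0.3623
beam 5: φ=90°, α=30°
  cosα=0.8660 sinα=0.5000 | (6,2) | tMaxX 0.4041 tMaxY 1.1800 | tΔX 1.1547 tΔY 2.0000
    t=0.4041 [x] (7,2) — stop
  → r_5 = 0.4041

ranges = [1.9053, 0.4245, 0.4734, 0.3623, 0.4041]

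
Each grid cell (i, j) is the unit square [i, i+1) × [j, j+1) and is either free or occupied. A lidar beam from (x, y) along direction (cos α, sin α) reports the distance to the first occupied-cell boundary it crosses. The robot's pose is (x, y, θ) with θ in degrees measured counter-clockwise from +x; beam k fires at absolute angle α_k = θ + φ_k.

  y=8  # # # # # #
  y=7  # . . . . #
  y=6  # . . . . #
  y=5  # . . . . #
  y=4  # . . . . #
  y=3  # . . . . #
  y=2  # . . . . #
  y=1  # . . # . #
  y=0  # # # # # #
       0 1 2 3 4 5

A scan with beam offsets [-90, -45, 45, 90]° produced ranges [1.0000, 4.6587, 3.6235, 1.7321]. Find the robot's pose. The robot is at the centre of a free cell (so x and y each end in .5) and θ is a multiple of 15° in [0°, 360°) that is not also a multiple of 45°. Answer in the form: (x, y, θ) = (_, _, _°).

(x, y, θ) = (4.5, 3.5, 150°)

Candidates: 27 free-cell centres × 16 headings = 432 poses. Raycast each; keep the one whose scan matches to 4 dp.
  (4.5, 4.5, 150°): beam 2 = 3.6235 ≠ 4.6587 ✗
  (4.5, 4.5, 165°): beam 1 = 1.9319 ≠ 1.0000 ✗
  (4.5, 6.5, 165°): beam 1 = 1.5529 ≠ 1.0000 ✗
  …
  (4.5, 3.5, 150°): r_1=1.0000, r_2=4.6587, r_3=3.6235, r_4=1.7321 — all match ✓
No second candidate reproduces the full scan.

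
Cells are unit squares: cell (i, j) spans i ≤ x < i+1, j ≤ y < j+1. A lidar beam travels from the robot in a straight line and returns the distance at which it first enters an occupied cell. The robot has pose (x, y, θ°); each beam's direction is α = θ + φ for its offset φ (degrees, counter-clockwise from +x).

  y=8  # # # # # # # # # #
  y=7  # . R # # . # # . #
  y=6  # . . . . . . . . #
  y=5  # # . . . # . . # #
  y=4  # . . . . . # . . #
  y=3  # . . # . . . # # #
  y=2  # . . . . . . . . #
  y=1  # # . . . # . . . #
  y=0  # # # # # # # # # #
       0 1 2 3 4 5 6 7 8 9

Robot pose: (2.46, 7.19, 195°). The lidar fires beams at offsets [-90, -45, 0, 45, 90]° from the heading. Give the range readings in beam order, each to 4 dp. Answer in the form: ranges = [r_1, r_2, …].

ranges = [0.8386, 1.6200, 1.5115, 1.3741, 3.3025]

beam 1: φ=-90°, α=105°
  d=(-0.2588,0.9659)  start (2,7)  tX=1.7773 tY=0.8386  stride 1/|dx|=3.8637 1/|dy|=1.0353
    cross y-line → (2,8), t=0.8386 (wall)
  → r_1 = 0.8386
beam 2: φ=-45°, α=150°
  d=(-0.8660,0.5000)  start (2,7)  tX=0.5312 tY=1.6200  stride 1/|dx|=1.1547 1/|dy|=2.0000
    cross x-line → (1,7), t=0.5312
    cross y-line → (1,8), t=1.6200 (wall)
  → r_2 = 1.6200
beam 3: φ=0°, α=195°
  d=(-0.9659,-0.2588)  start (2,7)  tX=0.4762 tY=0.7341  stride 1/|dx|=1.0353 1/|dy|=3.8637
    cross x-line → (1,7), t=0.4762
    cross y-line → (1,6), t=0.7341
    cross x-line → (0,6), t=1.5115 (wall)
  → r_3 = 1.5115
beam 4: φ=45°, α=240°
  d=(-0.5000,-0.8660)  start (2,7)  tX=0.9200 tY=0.2194  stride 1/|dx|=2.0000 1/|dy|=1.1547
    cross y-line → (2,6), t=0.2194
    cross x-line → (1,6), t=0.9200
    cross y-line → (1,5), t=1.3741 (wall)
  → r_4 = 1.3741
beam 5: φ=90°, α=285°
  d=(0.2588,-0.9659)  start (2,7)  tX=2.0864 tY=0.1967  stride 1/|dx|=3.8637 1/|dy|=1.0353
    cross y-line → (2,6), t=0.1967
    cross y-line → (2,5), t=1.2320
    cross x-line → (3,5), t=2.0864
    cross y-line → (3,4), t=2.2673
    cross y-line → (3,3), t=3.3025 (wall)
  → r_5 = 3.3025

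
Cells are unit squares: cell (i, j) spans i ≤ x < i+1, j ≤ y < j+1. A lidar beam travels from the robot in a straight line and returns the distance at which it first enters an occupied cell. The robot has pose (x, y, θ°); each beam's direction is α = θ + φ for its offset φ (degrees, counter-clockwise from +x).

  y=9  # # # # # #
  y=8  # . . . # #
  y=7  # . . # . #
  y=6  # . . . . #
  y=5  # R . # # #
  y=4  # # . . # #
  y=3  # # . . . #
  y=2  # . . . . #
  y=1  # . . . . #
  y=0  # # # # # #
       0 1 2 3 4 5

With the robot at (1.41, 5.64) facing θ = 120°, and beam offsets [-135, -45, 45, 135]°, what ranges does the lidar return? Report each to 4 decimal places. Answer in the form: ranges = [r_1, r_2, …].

ranges = [1.6461, 3.4785, 0.4245, 0.6626]

beam 1: φ=-135°, α=345°
  cosα=0.9659 sinα=-0.2588 | (1,5) | tMaxX 0.6108 tMaxY 2.4728 | tΔX 1.0353 tΔY 3.8637
    t=0.6108 [x] (2,5)
    t=1.6461 [x] (3,5) — stop
  → r_1 = 1.6461
beam 2: φ=-45°, α=75°
  cosα=0.2588 sinα=0.9659 | (1,5) | tMaxX 2.2796 tMaxY 0.3727 | tΔX 3.8637 tΔY 1.0353
    t=0.3727 [y] (1,6)
    t=1.4080 [y] (1,7)
    t=2.2796 [x] (2,7)
    t=2.4433 [y] (2,8)
    t=3.4785 [y] (2,9) — stop
  → r_2 = 3.4785
beam 3: φ=45°, α=165°
  cosα=-0.9659 sinα=0.2588 | (1,5) | tMaxX 0.4245 tMaxY 1.3909 | tΔX 1.0353 tΔY 3.8637
    t=0.4245 [x] (0,5) — stop
  → r_3 = 0.4245
beam 4: φ=135°, α=255°
  cosα=-0.2588 sinα=-0.9659 | (1,5) | tMaxX 1.5841 tMaxY 0.6626 | tΔX 3.8637 tΔY 1.0353
    t=0.6626 [y] (1,4) — stop
  → r_4 = 0.6626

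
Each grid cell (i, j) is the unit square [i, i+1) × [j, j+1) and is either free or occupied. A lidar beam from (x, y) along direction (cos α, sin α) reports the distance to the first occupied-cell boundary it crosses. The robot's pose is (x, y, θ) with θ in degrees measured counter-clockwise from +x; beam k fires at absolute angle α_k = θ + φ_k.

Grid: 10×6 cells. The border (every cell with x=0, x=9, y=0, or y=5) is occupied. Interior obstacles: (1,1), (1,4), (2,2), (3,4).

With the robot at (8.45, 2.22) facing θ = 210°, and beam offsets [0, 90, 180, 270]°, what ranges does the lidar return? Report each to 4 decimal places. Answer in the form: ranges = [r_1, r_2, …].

beam 1: φ=0°, α=210°
  d=(-0.8660,-0.5000)  start (8,2)  tX=0.5196 tY=0.4400  stride 1/|dx|=1.1547 1/|dy|=2.0000
    cross y-line → (8,1), t=0.4400
    cross x-line → (7,1), t=0.5196
    cross x-line → (6,1), t=1.6743
    cross y-line → (6,0), t=2.4400 (wall)
  → r_1 = 2.4400
beam 2: φ=90°, α=300°
  d=(0.5000,-0.8660)  start (8,2)  tX=1.1000 tY=0.2540  stride 1/|dx|=2.0000 1/|dy|=1.1547
    cross y-line → (8,1), t=0.2540
    cross x-line → (9,1), t=1.1000 (wall)
  → r_2 = 1.1000
beam 3: φ=180°, α=30°
  d=(0.8660,0.5000)  start (8,2)  tX=0.6351 tY=1.5600  stride 1/|dx|=1.1547 1/|dy|=2.0000
    cross x-line → (9,2), t=0.6351 (wall)
  → r_3 = 0.6351
beam 4: φ=270°, α=120°
  d=(-0.5000,0.8660)  start (8,2)  tX=0.9000 tY=0.9007  stride 1/|dx|=2.0000 1/|dy|=1.1547
    cross x-line → (7,2), t=0.9000
    cross y-line → (7,3), t=0.9007
    cross y-line → (7,4), t=2.0554
    cross x-line → (6,4), t=2.9000
    cross y-line → (6,5), t=3.2101 (wall)
  → r_4 = 3.2101

ranges = [2.4400, 1.1000, 0.6351, 3.2101]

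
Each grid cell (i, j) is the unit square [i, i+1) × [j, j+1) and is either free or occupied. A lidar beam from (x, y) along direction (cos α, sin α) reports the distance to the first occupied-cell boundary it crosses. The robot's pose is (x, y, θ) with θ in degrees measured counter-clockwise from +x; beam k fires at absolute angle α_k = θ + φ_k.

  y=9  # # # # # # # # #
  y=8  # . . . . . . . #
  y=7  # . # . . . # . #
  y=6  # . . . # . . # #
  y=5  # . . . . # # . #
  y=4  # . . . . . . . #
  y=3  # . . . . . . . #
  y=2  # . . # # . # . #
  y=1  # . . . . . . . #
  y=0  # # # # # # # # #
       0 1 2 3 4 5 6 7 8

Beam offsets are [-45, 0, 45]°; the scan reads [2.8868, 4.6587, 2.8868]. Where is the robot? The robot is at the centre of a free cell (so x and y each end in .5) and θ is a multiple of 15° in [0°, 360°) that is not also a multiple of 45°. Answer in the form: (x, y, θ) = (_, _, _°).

Enumerate (i+0.5, j+0.5, θ) over the 47 free cells and 16 admissible headings. For each, cast all 3 beams and compare to the given ranges.
  (3.5, 6.5, 300°): beam 1 = 5.6940 ≠ 2.8868 ✗
  (4.5, 1.5, 60°): beam 1 = 1.9319 ≠ 2.8868 ✗
  (6.5, 8.5, 210°): beam 1 = 1.9319 ≠ 2.8868 ✗
  …
  (3.5, 5.5, 255°): r_1=2.8868, r_2=4.6587, r_3=2.8868 — all match ✓
Unique over the lattice → pose = (3.5, 5.5, 255°).

(x, y, θ) = (3.5, 5.5, 255°)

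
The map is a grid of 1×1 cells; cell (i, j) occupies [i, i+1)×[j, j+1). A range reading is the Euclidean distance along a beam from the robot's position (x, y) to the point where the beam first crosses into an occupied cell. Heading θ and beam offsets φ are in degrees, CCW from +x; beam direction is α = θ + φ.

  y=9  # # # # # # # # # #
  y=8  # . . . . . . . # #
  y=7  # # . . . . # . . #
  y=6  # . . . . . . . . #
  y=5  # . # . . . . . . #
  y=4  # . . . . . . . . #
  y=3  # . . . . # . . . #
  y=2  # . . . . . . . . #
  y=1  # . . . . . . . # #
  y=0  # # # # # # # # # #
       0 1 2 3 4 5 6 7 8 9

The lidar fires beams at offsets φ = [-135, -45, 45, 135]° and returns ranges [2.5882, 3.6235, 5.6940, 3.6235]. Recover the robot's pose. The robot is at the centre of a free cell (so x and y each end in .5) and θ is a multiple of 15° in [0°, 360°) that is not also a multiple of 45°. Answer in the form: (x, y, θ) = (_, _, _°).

(x, y, θ) = (5.5, 6.5, 210°)

Enumerate (i+0.5, j+0.5, θ) over the 58 free cells and 16 admissible headings. For each, cast all 4 beams and compare to the given ranges.
  (4.5, 5.5, 60°): beam 1 = 1.9319 ≠ 2.5882 ✗
  (7.5, 2.5, 300°): beam 1 = 1.9319 ≠ 2.5882 ✗
  (4.5, 3.5, 150°): beam 1 = 0.5176 ≠ 2.5882 ✗
  (7.5, 4.5, 300°): beam 1 = 4.6587 ≠ 2.5882 ✗
  (7.5, 6.5, 105°): beam 1 = 1.7321 ≠ 2.5882 ✗
  …
  (5.5, 6.5, 210°): r_1=2.5882, r_2=3.6235, r_3=5.6940, r_4=3.6235 — all match ✓
Unique over the lattice → pose = (5.5, 6.5, 210°).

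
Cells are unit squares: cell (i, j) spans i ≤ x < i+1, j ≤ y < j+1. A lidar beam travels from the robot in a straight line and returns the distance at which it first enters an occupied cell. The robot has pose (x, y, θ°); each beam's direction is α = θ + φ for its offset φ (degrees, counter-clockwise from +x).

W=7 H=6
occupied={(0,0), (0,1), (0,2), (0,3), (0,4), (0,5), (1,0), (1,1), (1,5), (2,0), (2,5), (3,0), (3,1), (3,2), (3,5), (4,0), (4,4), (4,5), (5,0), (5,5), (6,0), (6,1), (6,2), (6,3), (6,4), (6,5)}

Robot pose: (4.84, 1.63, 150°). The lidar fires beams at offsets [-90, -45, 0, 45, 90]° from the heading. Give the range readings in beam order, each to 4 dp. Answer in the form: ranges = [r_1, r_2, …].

beam 1: φ=-90°, α=60°
  cosα=0.5000 sinα=0.8660 | (4,1) | tMaxX 0.3200 tMaxY 0.4272 | tΔX 2.0000 tΔY 1.1547
    t=0.3200 [x] (5,1)
    t=0.4272 [y] (5,2)
    t=1.5819 [y] (5,3)
    t=2.3200 [x] (6,3) — stop
  → r_1 = 2.3200
beam 2: φ=-45°, α=105°
  cosα=-0.2588 sinα=0.9659 | (4,1) | tMaxX 3.2455 tMaxY 0.3831 | tΔX 3.8637 tΔY 1.0353
    t=0.3831 [y] (4,2)
    t=1.4183 [y] (4,3)
    t=2.4536 [y] (4,4) — stop
  → r_2 = 2.4536
beam 3: φ=0°, α=150°
  cosα=-0.8660 sinα=0.5000 | (4,1) | tMaxX 0.9699 tMaxY 0.7400 | tΔX 1.1547 tΔY 2.0000
    t=0.7400 [y] (4,2)
    t=0.9699 [x] (3,2) — stop
  → r_3 = 0.9699
beam 4: φ=45°, α=195°
  cosα=-0.9659 sinα=-0.2588 | (4,1) | tMaxX 0.8696 tMaxY 2.4341 | tΔX 1.0353 tΔY 3.8637
    t=0.8696 [x] (3,1) — stop
  → r_4 = 0.8696
beam 5: φ=90°, α=240°
  cosα=-0.5000 sinα=-0.8660 | (4,1) | tMaxX 1.6800 tMaxY 0.7275 | tΔX 2.0000 tΔY 1.1547
    t=0.7275 [y] (4,0) — stop
  → r_5 = 0.7275

ranges = [2.3200, 2.4536, 0.9699, 0.8696, 0.7275]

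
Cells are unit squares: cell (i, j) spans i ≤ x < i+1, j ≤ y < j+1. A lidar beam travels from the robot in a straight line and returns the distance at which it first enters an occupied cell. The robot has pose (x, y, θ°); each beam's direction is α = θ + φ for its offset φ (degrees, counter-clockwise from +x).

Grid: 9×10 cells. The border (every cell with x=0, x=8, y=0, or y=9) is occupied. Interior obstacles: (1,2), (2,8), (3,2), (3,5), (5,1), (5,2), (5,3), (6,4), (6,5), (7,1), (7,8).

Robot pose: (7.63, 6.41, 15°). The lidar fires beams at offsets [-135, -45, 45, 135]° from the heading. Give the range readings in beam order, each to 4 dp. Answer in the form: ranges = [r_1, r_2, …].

ranges = [1.2600, 0.4272, 0.7400, 5.1800]

beam 1: φ=-135°, α=240°
  cosα=-0.5000 sinα=-0.8660 | (7,6) | tMaxX 1.2600 tMaxY 0.4734 | tΔX 2.0000 tΔY 1.1547
    t=0.4734 [y] (7,5)
    t=1.2600 [x] (6,5) — stop
  → r_1 = 1.2600
beam 2: φ=-45°, α=330°
  cosα=0.8660 sinα=-0.5000 | (7,6) | tMaxX 0.4272 tMaxY 0.8200 | tΔX 1.1547 tΔY 2.0000
    t=0.4272 [x] (8,6) — stop
  → r_2 = 0.4272
beam 3: φ=45°, α=60°
  cosα=0.5000 sinα=0.8660 | (7,6) | tMaxX 0.7400 tMaxY 0.6813 | tΔX 2.0000 tΔY 1.1547
    t=0.6813 [y] (7,7)
    t=0.7400 [x] (8,7) — stop
  → r_3 = 0.7400
beam 4: φ=135°, α=150°
  cosα=-0.8660 sinα=0.5000 | (7,6) | tMaxX 0.7275 tMaxY 1.1800 | tΔX 1.1547 tΔY 2.0000
    t=0.7275 [x] (6,6)
    t=1.1800 [y] (6,7)
    t=1.8822 [x] (5,7)
    t=3.0369 [x] (4,7)
    t=3.1800 [y] (4,8)
    t=4.1916 [x] (3,8)
    t=5.1800 [y] (3,9) — stop
  → r_4 = 5.1800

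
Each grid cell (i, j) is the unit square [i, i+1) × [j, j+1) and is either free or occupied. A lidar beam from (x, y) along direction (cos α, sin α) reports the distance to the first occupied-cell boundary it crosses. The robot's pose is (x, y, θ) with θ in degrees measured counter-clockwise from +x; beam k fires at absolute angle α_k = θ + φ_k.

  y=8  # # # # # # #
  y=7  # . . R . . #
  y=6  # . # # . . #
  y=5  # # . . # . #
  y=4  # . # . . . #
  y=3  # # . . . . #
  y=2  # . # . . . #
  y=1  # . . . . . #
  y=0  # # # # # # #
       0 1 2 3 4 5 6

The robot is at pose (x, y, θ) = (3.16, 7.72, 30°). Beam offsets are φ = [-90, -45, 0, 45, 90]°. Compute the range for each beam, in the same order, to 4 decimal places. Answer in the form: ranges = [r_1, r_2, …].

ranges = [0.8314, 2.9402, 0.5600, 0.2899, 0.3233]

beam 1: φ=-90°, α=300°
  dir = (cos 300°, sin 300°) = (0.5000, -0.8660); from cell (3,7)
  next x-line at t=1.6800, next y-line at t=0.8314; Δt_x=2.0000, Δt_y=1.1547
    y: enter (3,6) at t=0.8314 ← occupied
  → r_1 = 0.8314
beam 2: φ=-45°, α=345°
  dir = (cos 345°, sin 345°) = (0.9659, -0.2588); from cell (3,7)
  next x-line at t=0.8696, next y-line at t=2.7819; Δt_x=1.0353, Δt_y=3.8637
    x: enter (4,7) at t=0.8696
    x: enter (5,7) at t=1.9049
    y: enter (5,6) at t=2.7819
    x: enter (6,6) at t=2.9402 ← occupied
  → r_2 = 2.9402
beam 3: φ=0°, α=30°
  dir = (cos 30°, sin 30°) = (0.8660, 0.5000); from cell (3,7)
  next x-line at t=0.9699, next y-line at t=0.5600; Δt_x=1.1547, Δt_y=2.0000
    y: enter (3,8) at t=0.5600 ← occupied
  → r_3 = 0.5600
beam 4: φ=45°, α=75°
  dir = (cos 75°, sin 75°) = (0.2588, 0.9659); from cell (3,7)
  next x-line at t=3.2455, next y-line at t=0.2899; Δt_x=3.8637, Δt_y=1.0353
    y: enter (3,8) at t=0.2899 ← occupied
  → r_4 = 0.2899
beam 5: φ=90°, α=120°
  dir = (cos 120°, sin 120°) = (-0.5000, 0.8660); from cell (3,7)
  next x-line at t=0.3200, next y-line at t=0.3233; Δt_x=2.0000, Δt_y=1.1547
    x: enter (2,7) at t=0.3200
    y: enter (2,8) at t=0.3233 ← occupied
  → r_5 = 0.3233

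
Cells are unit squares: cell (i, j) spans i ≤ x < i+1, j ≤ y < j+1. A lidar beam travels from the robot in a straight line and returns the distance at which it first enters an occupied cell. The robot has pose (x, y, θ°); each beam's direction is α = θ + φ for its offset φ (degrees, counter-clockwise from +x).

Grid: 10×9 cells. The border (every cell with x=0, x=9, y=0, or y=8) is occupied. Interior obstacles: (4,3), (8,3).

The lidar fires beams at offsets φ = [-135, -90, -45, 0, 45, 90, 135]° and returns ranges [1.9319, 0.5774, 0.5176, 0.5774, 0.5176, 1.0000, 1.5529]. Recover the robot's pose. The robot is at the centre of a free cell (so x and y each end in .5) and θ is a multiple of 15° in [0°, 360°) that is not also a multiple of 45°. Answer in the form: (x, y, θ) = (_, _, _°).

Enumerate (i+0.5, j+0.5, θ) over the 54 free cells and 16 admissible headings. For each, cast all 7 beams and compare to the given ranges.
  (2.5, 5.5, 75°): beam 1 = 5.1962 ≠ 1.9319 ✗
  (4.5, 1.5, 150°): beam 1 = 4.6587 ≠ 1.9319 ✗
  (8.5, 7.5, 195°): beam 1 = 0.5774 ≠ 1.9319 ✗
  (3.5, 2.5, 255°): beam 1 = 5.0000 ≠ 1.9319 ✗
  …
  (8.5, 1.5, 330°): r_1=1.9319, r_2=0.5774, r_3=0.5176, r_4=0.5774, r_5=0.5176, r_6=1.0000, r_7=1.5529 — all match ✓
Only this pose fits every beam.

(x, y, θ) = (8.5, 1.5, 330°)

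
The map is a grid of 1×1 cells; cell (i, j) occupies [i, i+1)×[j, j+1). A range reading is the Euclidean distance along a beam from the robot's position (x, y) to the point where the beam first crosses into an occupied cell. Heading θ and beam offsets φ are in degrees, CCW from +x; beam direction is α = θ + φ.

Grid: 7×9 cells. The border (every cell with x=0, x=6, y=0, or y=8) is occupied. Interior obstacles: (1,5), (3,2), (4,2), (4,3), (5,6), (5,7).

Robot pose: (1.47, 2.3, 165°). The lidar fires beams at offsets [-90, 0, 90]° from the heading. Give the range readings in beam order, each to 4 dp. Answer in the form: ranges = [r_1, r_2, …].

ranges = [5.9011, 0.4866, 1.3459]

beam 1: φ=-90°, α=75°
  dir = (cos 75°, sin 75°) = (0.2588, 0.9659); from cell (1,2)
  next x-line at t=2.0478, next y-line at t=0.7247; Δt_x=3.8637, Δt_y=1.0353
    y: enter (1,3) at t=0.7247
    y: enter (1,4) at t=1.7600
    x: enter (2,4) at t=2.0478
    y: enter (2,5) at t=2.7952
    y: enter (2,6) at t=3.8305
    y: enter (2,7) at t=4.8658
    y: enter (2,8) at t=5.9011 ← occupied
  → r_1 = 5.9011
beam 2: φ=0°, α=165°
  dir = (cos 165°, sin 165°) = (-0.9659, 0.2588); from cell (1,2)
  next x-line at t=0.4866, next y-line at t=2.7046; Δt_x=1.0353, Δt_y=3.8637
    x: enter (0,2) at t=0.4866 ← occupied
  → r_2 = 0.4866
beam 3: φ=90°, α=255°
  dir = (cos 255°, sin 255°) = (-0.2588, -0.9659); from cell (1,2)
  next x-line at t=1.8159, next y-line at t=0.3106; Δt_x=3.8637, Δt_y=1.0353
    y: enter (1,1) at t=0.3106
    y: enter (1,0) at t=1.3459 ← occupied
  → r_3 = 1.3459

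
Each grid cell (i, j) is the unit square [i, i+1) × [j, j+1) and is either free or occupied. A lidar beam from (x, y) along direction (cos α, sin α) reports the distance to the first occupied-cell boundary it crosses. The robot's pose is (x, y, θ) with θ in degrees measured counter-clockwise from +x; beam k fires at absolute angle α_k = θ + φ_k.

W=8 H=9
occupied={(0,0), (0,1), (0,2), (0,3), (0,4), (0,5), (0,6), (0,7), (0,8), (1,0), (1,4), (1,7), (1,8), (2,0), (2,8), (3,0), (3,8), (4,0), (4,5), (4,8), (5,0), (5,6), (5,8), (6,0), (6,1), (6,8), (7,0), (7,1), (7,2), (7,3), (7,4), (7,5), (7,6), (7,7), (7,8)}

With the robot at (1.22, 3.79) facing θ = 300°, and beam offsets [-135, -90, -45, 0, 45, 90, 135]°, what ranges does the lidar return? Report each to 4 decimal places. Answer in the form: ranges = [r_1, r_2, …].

beam 1: φ=-135°, α=165°
  direction (-0.9659, 0.2588); cell (1,3); t to first gridline: x 0.2278, y 0.8114 (then +1.0353 / +3.8637)
    (0,3) via x @ 0.2278  # hit
  → r_1 = 0.2278
beam 2: φ=-90°, α=210°
  direction (-0.8660, -0.5000); cell (1,3); t to first gridline: x 0.2540, y 1.5800 (then +1.1547 / +2.0000)
    (0,3) via x @ 0.2540  # hit
  → r_2 = 0.2540
beam 3: φ=-45°, α=255°
  direction (-0.2588, -0.9659); cell (1,3); t to first gridline: x 0.8500, y 0.8179 (then +3.8637 / +1.0353)
    (1,2) via y @ 0.8179
    (0,2) via x @ 0.8500  # hit
  → r_3 = 0.8500
beam 4: φ=0°, α=300°
  direction (0.5000, -0.8660); cell (1,3); t to first gridline: x 1.5600, y 0.9122 (then +2.0000 / +1.1547)
    (1,2) via y @ 0.9122
    (2,2) via x @ 1.5600
    (2,1) via y @ 2.0669
    (2,0) via y @ 3.2216  # hit
  → r_4 = 3.2216
beam 5: φ=45°, α=345°
  direction (0.9659, -0.2588); cell (1,3); t to first gridline: x 0.8075, y 3.0523 (then +1.0353 / +3.8637)
    (2,3) via x @ 0.8075
    (3,3) via x @ 1.8428
    (4,3) via x @ 2.8781
    (4,2) via y @ 3.0523
    (5,2) via x @ 3.9133
    (6,2) via x @ 4.9486
    (7,2) via x @ 5.9839  # hit
  → r_5 = 5.9839
beam 6: φ=90°, α=30°
  direction (0.8660, 0.5000); cell (1,3); t to first gridline: x 0.9007, y 0.4200 (then +1.1547 / +2.0000)
    (1,4) via y @ 0.4200  # hit
  → r_6 = 0.4200
beam 7: φ=135°, α=75°
  direction (0.2588, 0.9659); cell (1,3); t to first gridline: x 3.0137, y 0.2174 (then +3.8637 / +1.0353)
    (1,4) via y @ 0.2174  # hit
  → r_7 = 0.2174

ranges = [0.2278, 0.2540, 0.8500, 3.2216, 5.9839, 0.4200, 0.2174]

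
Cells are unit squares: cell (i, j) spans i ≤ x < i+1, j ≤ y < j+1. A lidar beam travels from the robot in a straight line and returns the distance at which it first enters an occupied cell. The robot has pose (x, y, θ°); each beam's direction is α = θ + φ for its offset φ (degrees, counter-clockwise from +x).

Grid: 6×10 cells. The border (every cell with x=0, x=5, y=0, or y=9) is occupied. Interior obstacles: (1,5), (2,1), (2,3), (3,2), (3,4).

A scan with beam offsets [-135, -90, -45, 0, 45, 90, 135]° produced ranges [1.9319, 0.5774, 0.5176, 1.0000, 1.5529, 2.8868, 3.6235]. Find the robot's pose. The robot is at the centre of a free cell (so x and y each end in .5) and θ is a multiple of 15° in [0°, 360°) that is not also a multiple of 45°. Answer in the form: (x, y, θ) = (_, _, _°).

(x, y, θ) = (2.5, 8.5, 150°)

Candidates: 27 free-cell centres × 16 headings = 432 poses. Raycast each; keep the one whose scan matches to 4 dp.
  (1.5, 3.5, 105°): beam 1 = 0.5774 ≠ 1.9319 ✗
  (4.5, 8.5, 255°): beam 1 = 0.5774 ≠ 1.9319 ✗
  (2.5, 6.5, 120°): beam 1 = 2.5882 ≠ 1.9319 ✗
  …
  (2.5, 8.5, 150°): r_1=1.9319, r_2=0.5774, r_3=0.5176, r_4=1.0000, r_5=1.5529, r_6=2.8868, r_7=3.6235 — all match ✓
No second candidate reproduces the full scan.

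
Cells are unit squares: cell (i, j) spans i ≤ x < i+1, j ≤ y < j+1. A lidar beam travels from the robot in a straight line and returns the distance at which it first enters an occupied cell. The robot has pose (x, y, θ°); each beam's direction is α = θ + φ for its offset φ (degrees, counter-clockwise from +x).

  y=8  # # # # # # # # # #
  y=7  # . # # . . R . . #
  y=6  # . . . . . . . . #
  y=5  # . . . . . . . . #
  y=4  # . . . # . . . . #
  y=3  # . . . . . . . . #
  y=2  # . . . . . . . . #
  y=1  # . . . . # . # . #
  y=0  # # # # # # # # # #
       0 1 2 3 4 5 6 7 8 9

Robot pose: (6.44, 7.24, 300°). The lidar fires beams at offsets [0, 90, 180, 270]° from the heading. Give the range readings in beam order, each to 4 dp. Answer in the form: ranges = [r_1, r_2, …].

ranges = [5.1200, 1.5200, 0.8776, 6.2816]

beam 1: φ=0°, α=300°
  dir = (cos 300°, sin 300°) = (0.5000, -0.8660); from cell (6,7)
  next x-line at t=1.1200, next y-line at t=0.2771; Δt_x=2.0000, Δt_y=1.1547
    y: enter (6,6) at t=0.2771
    x: enter (7,6) at t=1.1200
    y: enter (7,5) at t=1.4318
    y: enter (7,4) at t=2.5865
    x: enter (8,4) at t=3.1200
    y: enter (8,3) at t=3.7412
    y: enter (8,2) at t=4.8959
    x: enter (9,2) at t=5.1200 ← occupied
  → r_1 = 5.1200
beam 2: φ=90°, α=30°
  dir = (cos 30°, sin 30°) = (0.8660, 0.5000); from cell (6,7)
  next x-line at t=0.6466, next y-line at t=1.5200; Δt_x=1.1547, Δt_y=2.0000
    x: enter (7,7) at t=0.6466
    y: enter (7,8) at t=1.5200 ← occupied
  → r_2 = 1.5200
beam 3: φ=180°, α=120°
  dir = (cos 120°, sin 120°) = (-0.5000, 0.8660); from cell (6,7)
  next x-line at t=0.8800, next y-line at t=0.8776; Δt_x=2.0000, Δt_y=1.1547
    y: enter (6,8) at t=0.8776 ← occupied
  → r_3 = 0.8776
beam 4: φ=270°, α=210°
  dir = (cos 210°, sin 210°) = (-0.8660, -0.5000); from cell (6,7)
  next x-line at t=0.5081, next y-line at t=0.4800; Δt_x=1.1547, Δt_y=2.0000
    y: enter (6,6) at t=0.4800
    x: enter (5,6) at t=0.5081
    x: enter (4,6) at t=1.6628
    y: enter (4,5) at t=2.4800
    x: enter (3,5) at t=2.8175
    x: enter (2,5) at t=3.9722
    y: enter (2,4) at t=4.4800
    x: enter (1,4) at t=5.1269
    x: enter (0,4) at t=6.2816 ← occupied
  → r_4 = 6.2816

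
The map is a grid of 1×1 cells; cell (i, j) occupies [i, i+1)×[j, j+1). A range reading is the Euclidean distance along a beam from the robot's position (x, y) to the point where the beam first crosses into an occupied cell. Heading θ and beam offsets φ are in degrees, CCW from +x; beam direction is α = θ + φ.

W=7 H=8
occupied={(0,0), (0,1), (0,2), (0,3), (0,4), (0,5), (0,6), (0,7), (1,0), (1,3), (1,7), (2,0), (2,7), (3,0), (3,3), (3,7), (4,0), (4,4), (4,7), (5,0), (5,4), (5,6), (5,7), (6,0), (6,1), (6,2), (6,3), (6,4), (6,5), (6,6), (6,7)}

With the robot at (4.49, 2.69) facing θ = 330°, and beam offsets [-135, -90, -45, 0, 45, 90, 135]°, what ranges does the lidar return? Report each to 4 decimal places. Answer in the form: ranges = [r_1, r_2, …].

beam 1: φ=-135°, α=195°
  d=(-0.9659,-0.2588)  start (4,2)  tX=0.5073 tY=2.6660  stride 1/|dx|=1.0353 1/|dy|=3.8637
    cross x-line → (3,2), t=0.5073
    cross x-line → (2,2), t=1.5426
    cross x-line → (1,2), t=2.5778
    cross y-line → (1,1), t=2.6660
    cross x-line → (0,1), t=3.6131 (wall)
  → r_1 = 3.6131
beam 2: φ=-90°, α=240°
  d=(-0.5000,-0.8660)  start (4,2)  tX=0.9800 tY=0.7967  stride 1/|dx|=2.0000 1/|dy|=1.1547
    cross y-line → (4,1), t=0.7967
    cross x-line → (3,1), t=0.9800
    cross y-line → (3,0), t=1.9514 (wall)
  → r_2 = 1.9514
beam 3: φ=-45°, α=285°
  d=(0.2588,-0.9659)  start (4,2)  tX=1.9705 tY=0.7143  stride 1/|dx|=3.8637 1/|dy|=1.0353
    cross y-line → (4,1), t=0.7143
    cross y-line → (4,0), t=1.7496 (wall)
  → r_3 = 1.7496
beam 4: φ=0°, α=330°
  d=(0.8660,-0.5000)  start (4,2)  tX=0.5889 tY=1.3800  stride 1/|dx|=1.1547 1/|dy|=2.0000
    cross x-line → (5,2), t=0.5889
    cross y-line → (5,1), t=1.3800
    cross x-line → (6,1), t=1.7436 (wall)
  → r_4 = 1.7436
beam 5: φ=45°, α=15°
  d=(0.9659,0.2588)  start (4,2)  tX=0.5280 tY=1.1977  stride 1/|dx|=1.0353 1/|dy|=3.8637
    cross x-line → (5,2), t=0.5280
    cross y-line → (5,3), t=1.1977
    cross x-line → (6,3), t=1.5633 (wall)
  → r_5 = 1.5633
beam 6: φ=90°, α=60°
  d=(0.5000,0.8660)  start (4,2)  tX=1.0200 tY=0.3580  stride 1/|dx|=2.0000 1/|dy|=1.1547
    cross y-line → (4,3), t=0.3580
    cross x-line → (5,3), t=1.0200
    cross y-line → (5,4), t=1.5127 (wall)
  → r_6 = 1.5127
beam 7: φ=135°, α=105°
  d=(-0.2588,0.9659)  start (4,2)  tX=1.8932 tY=0.3209  stride 1/|dx|=3.8637 1/|dy|=1.0353
    cross y-line → (4,3), t=0.3209
    cross y-line → (4,4), t=1.3562 (wall)
  → r_7 = 1.3562

ranges = [3.6131, 1.9514, 1.7496, 1.7436, 1.5633, 1.5127, 1.3562]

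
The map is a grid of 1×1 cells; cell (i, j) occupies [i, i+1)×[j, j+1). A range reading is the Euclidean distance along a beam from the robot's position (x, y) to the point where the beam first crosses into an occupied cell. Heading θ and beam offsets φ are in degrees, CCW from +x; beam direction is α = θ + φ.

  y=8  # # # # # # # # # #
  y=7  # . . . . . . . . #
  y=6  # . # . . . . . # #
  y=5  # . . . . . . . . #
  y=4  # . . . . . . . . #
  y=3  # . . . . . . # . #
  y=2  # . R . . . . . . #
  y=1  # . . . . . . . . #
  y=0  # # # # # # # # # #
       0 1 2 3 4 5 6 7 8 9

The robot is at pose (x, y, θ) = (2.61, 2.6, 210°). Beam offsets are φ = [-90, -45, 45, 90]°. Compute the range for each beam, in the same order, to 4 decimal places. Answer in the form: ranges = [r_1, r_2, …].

beam 1: φ=-90°, α=120°
  d=(-0.5000,0.8660)  start (2,2)  tX=1.2200 tY=0.4619  stride 1/|dx|=2.0000 1/|dy|=1.1547
    cross y-line → (2,3), t=0.4619
    cross x-line → (1,3), t=1.2200
    cross y-line → (1,4), t=1.6166
    cross y-line → (1,5), t=2.7713
    cross x-line → (0,5), t=3.2200 (wall)
  → r_1 = 3.2200
beam 2: φ=-45°, α=165°
  d=(-0.9659,0.2588)  start (2,2)  tX=0.6315 tY=1.5455  stride 1/|dx|=1.0353 1/|dy|=3.8637
    cross x-line → (1,2), t=0.6315
    cross y-line → (1,3), t=1.5455
    cross x-line → (0,3), t=1.6668 (wall)
  → r_2 = 1.6668
beam 3: φ=45°, α=255°
  d=(-0.2588,-0.9659)  start (2,2)  tX=2.3569 tY=0.6212  stride 1/|dx|=3.8637 1/|dy|=1.0353
    cross y-line → (2,1), t=0.6212
    cross y-line → (2,0), t=1.6564 (wall)
  → r_3 = 1.6564
beam 4: φ=90°, α=300°
  d=(0.5000,-0.8660)  start (2,2)  tX=0.7800 tY=0.6928  stride 1/|dx|=2.0000 1/|dy|=1.1547
    cross y-line → (2,1), t=0.6928
    cross x-line → (3,1), t=0.7800
    cross y-line → (3,0), t=1.8475 (wall)
  → r_4 = 1.8475

ranges = [3.2200, 1.6668, 1.6564, 1.8475]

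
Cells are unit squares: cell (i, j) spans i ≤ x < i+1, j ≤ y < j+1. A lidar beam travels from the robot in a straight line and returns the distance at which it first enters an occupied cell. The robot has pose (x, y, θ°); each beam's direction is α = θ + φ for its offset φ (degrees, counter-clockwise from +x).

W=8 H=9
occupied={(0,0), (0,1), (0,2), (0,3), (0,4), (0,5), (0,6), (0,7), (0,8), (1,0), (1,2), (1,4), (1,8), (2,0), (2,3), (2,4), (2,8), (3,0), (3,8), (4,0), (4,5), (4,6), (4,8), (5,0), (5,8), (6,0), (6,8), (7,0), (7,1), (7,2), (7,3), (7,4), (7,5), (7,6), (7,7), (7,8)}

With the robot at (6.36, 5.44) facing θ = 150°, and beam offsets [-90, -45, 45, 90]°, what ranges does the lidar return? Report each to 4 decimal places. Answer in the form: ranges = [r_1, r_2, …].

ranges = [1.2800, 2.6503, 1.4080, 5.1269]

beam 1: φ=-90°, α=60°
  d=(0.5000,0.8660)  start (6,5)  tX=1.2800 tY=0.6466  stride 1/|dx|=2.0000 1/|dy|=1.1547
    cross y-line → (6,6), t=0.6466
    cross x-line → (7,6), t=1.2800 (wall)
  → r_1 = 1.2800
beam 2: φ=-45°, α=105°
  d=(-0.2588,0.9659)  start (6,5)  tX=1.3909 tY=0.5798  stride 1/|dx|=3.8637 1/|dy|=1.0353
    cross y-line → (6,6), t=0.5798
    cross x-line → (5,6), t=1.3909
    cross y-line → (5,7), t=1.6150
    cross y-line → (5,8), t=2.6503 (wall)
  → r_2 = 2.6503
beam 3: φ=45°, α=195°
  d=(-0.9659,-0.2588)  start (6,5)  tX=0.3727 tY=1.7000  stride 1/|dx|=1.0353 1/|dy|=3.8637
    cross x-line → (5,5), t=0.3727
    cross x-line → (4,5), t=1.4080 (wall)
  → r_3 = 1.4080
beam 4: φ=90°, α=240°
  d=(-0.5000,-0.8660)  start (6,5)  tX=0.7200 tY=0.5081  stride 1/|dx|=2.0000 1/|dy|=1.1547
    cross y-line → (6,4), t=0.5081
    cross x-line → (5,4), t=0.7200
    cross y-line → (5,3), t=1.6628
    cross x-line → (4,3), t=2.7200
    cross y-line → (4,2), t=2.8175
    cross y-line → (4,1), t=3.9722
    cross x-line → (3,1), t=4.7200
    cross y-line → (3,0), t=5.1269 (wall)
  → r_4 = 5.1269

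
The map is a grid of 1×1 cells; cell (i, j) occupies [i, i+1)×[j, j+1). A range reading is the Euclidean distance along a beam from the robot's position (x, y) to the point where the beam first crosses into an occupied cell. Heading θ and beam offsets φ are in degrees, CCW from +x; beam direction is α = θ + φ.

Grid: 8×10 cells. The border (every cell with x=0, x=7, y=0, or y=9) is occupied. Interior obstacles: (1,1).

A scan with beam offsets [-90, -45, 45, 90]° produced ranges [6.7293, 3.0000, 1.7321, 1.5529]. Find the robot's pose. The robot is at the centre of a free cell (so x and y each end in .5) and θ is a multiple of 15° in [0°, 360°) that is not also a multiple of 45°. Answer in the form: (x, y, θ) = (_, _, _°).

(x, y, θ) = (5.5, 7.5, 345°)

Enumerate (i+0.5, j+0.5, θ) over the 47 free cells and 16 admissible headings. For each, cast all 4 beams and compare to the given ranges.
  (5.5, 6.5, 210°): beam 1 = 2.8868 ≠ 6.7293 ✗
  (2.5, 8.5, 165°): beam 1 = 0.5176 ≠ 6.7293 ✗
  (5.5, 3.5, 165°): beam 1 = 5.6940 ≠ 6.7293 ✗
  …
  (5.5, 7.5, 345°): r_1=6.7293, r_2=3.0000, r_3=1.7321, r_4=1.5529 — all match ✓
Only this pose fits every beam.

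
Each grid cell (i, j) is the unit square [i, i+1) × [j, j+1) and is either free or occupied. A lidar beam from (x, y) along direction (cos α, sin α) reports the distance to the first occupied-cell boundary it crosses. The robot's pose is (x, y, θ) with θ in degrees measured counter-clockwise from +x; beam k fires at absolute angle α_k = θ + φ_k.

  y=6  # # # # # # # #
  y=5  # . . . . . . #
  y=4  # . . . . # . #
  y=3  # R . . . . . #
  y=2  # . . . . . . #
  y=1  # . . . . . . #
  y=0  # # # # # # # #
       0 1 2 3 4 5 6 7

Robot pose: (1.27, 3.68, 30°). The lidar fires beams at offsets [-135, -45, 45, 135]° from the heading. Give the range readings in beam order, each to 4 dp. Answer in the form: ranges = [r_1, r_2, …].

beam 1: φ=-135°, α=255°
  cosα=-0.2588 sinα=-0.9659 | (1,3) | tMaxX 1.0432 tMaxY 0.7040 | tΔX 3.8637 tΔY 1.0353
    t=0.7040 [y] (1,2)
    t=1.0432 [x] (0,2) — stop
  → r_1 = 1.0432
beam 2: φ=-45°, α=345°
  cosα=0.9659 sinα=-0.2588 | (1,3) | tMaxX 0.7558 tMaxY 2.6273 | tΔX 1.0353 tΔY 3.8637
    t=0.7558 [x] (2,3)
    t=1.7910 [x] (3,3)
    t=2.6273 [y] (3,2)
    t=2.8263 [x] (4,2)
    t=3.8616 [x] (5,2)
    t=4.8969 [x] (6,2)
    t=5.9321 [x] (7,2) — stop
  → r_2 = 5.9321
beam 3: φ=45°, α=75°
  cosα=0.2588 sinα=0.9659 | (1,3) | tMaxX 2.8205 tMaxY 0.3313 | tΔX 3.8637 tΔY 1.0353
    t=0.3313 [y] (1,4)
    t=1.3666 [y] (1,5)
    t=2.4018 [y] (1,6) — stop
  → r_3 = 2.4018
beam 4: φ=135°, α=165°
  cosα=-0.9659 sinα=0.2588 | (1,3) | tMaxX 0.2795 tMaxY 1.2364 | tΔX 1.0353 tΔY 3.8637
    t=0.2795 [x] (0,3) — stop
  → r_4 = 0.2795

ranges = [1.0432, 5.9321, 2.4018, 0.2795]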